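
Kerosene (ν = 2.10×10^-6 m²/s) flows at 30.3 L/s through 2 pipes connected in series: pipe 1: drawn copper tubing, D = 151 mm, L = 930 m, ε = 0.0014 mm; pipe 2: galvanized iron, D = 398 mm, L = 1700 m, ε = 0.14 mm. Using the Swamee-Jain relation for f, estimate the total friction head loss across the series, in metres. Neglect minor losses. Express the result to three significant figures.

Pipe 1: V = 1.692 m/s, Re = 1.22×10^5, ε/D = 9.27×10^-6, f = 0.01722, h_1 = f(L/D)V²/2g = 15.47 m
Pipe 2: V = 0.2435 m/s, Re = 4.62×10^4, ε/D = 3.52×10^-4, f = 0.02244, h_2 = f(L/D)V²/2g = 0.2897 m
Series → Q common, losses add: H = Σh = 15.76 m

H ≈ 15.8 m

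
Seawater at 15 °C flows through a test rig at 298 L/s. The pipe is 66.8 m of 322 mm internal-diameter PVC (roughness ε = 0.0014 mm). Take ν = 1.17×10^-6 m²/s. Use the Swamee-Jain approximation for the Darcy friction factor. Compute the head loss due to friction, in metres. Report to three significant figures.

V = 4Q/(πD²) = 4·0.298/(π·0.322²) = 3.659 m/s
Re = VD/ν = 3.659·0.322/1.17×10^-6 = 1.01×10^6 → turbulent
ε/D = 0.0014/322 = 4.35×10^-6
Swamee-Jain: f = 0.01170
h_f = f(L/D)V²/(2g) = 0.01170·(66.8/0.322)·3.659²/(2·9.81) = 1.657 m

h_f ≈ 1.66 m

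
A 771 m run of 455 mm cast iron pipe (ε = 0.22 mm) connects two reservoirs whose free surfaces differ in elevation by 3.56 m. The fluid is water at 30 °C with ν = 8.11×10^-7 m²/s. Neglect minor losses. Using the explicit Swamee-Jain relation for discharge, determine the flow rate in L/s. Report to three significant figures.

Q ≈ 252 L/s

Swamee-Jain (Type II): Q = -0.965·√(gD⁵h_f/L)·ln[ε/(3.7D) + √(3.17ν²L/(gD³h_f))]
√(gD⁵h_f/L) = √(9.81·0.455⁵·3.56/771) = 0.02972
ε/(3.7D) = 1.31×10^-4; √(3.17ν²L/(gD³h_f)) = 2.21×10^-5
Q = -0.965·0.02972·ln(1.528×10^-4) = 0.2520 m³/s
Check: V = 1.55 m/s, Re = 8.70×10^5, f = 0.01727, h_f = 3.58 m ≈ 3.56 m ✓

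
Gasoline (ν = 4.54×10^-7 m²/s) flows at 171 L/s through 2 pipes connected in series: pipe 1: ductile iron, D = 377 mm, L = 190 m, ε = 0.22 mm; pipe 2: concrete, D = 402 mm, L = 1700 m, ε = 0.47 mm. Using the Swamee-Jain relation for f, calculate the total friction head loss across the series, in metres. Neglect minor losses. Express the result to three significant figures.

H ≈ 9.17 m

Pipe 1: V = 1.532 m/s, Re = 1.27×10^6, ε/D = 5.84×10^-4, f = 0.01774, h_1 = f(L/D)V²/2g = 1.069 m
Pipe 2: V = 1.347 m/s, Re = 1.19×10^6, ε/D = 0.00117, f = 0.02071, h_2 = f(L/D)V²/2g = 8.103 m
Series → Q common, losses add: H = Σh = 9.172 m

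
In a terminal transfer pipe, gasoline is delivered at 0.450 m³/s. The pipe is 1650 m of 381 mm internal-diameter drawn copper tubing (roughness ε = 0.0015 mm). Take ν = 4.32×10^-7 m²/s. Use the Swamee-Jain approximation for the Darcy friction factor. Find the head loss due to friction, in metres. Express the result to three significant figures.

V = 4Q/(πD²) = 4·0.450/(π·0.381²) = 3.947 m/s
Re = VD/ν = 3.947·0.381/4.32×10^-7 = 3.48×10^6 → turbulent
ε/D = 0.0015/381 = 3.94×10^-6
Swamee-Jain: f = 0.009724
h_f = f(L/D)V²/(2g) = 0.009724·(1650/0.381)·3.947²/(2·9.81) = 33.44 m

h_f ≈ 33.4 m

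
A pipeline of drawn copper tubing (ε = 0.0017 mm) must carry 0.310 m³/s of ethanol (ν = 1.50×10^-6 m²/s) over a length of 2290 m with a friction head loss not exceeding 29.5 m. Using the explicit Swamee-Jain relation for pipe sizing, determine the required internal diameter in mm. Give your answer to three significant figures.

D ≈ 382 mm

Swamee-Jain (Type III): D = 0.66·[ε^1.25·(LQ²/(gh_f))^4.75 + ν·Q^9.4·(L/(gh_f))^5.2]^0.04
LQ²/(gh_f) = 0.7604; L/(gh_f) = 7.913
Term 1 = ε^1.25·(…)^4.75 = 1.67×10^-8; Term 2 = ν·Q^9.4·(…)^5.2 = 1.16×10^-6
D = 0.66·(1.67×10^-8 + 1.16×10^-6)^0.04 = 0.3823 m = 382 mm
Check: V = 2.70 m/s, Re = 6.88×10^5, f = 0.01246, h_f = 27.7 m ≈ 29.5 m ✓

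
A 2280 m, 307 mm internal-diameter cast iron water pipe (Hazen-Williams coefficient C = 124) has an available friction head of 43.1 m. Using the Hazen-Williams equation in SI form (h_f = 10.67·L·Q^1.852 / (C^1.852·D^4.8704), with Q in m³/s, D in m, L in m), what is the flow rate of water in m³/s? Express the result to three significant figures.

Rearranging: Q = [h_f·C^1.852·D^4.8704 / (10.67·L)]^(1/1.852)
Q = [43.1·124^1.852·0.307^4.8704 / (10.67·2280)]^0.540 = 0.1815 m³/s

Q ≈ 0.182 m³/s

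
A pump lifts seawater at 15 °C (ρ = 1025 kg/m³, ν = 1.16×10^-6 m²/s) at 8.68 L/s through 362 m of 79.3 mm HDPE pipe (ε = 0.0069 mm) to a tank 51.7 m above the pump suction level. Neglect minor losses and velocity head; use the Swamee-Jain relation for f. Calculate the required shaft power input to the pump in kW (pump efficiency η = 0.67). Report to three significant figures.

P_shaft ≈ 8.40 kW

V = 4Q/(πD²) = 1.757 m/s; Re = 1.20×10^5; ε/D = 8.70×10^-5; f = 0.01777
h_f = f(L/D)V²/2g = 12.77 m
Total head H = z + h_f = 51.7 + 12.77 = 64.47 m
P_hyd = ρgQH = 1025·9.81·0.00868·64.47 = 5.627 kW
P_shaft = P_hyd/η = 5.627/0.67 = 8.398 kW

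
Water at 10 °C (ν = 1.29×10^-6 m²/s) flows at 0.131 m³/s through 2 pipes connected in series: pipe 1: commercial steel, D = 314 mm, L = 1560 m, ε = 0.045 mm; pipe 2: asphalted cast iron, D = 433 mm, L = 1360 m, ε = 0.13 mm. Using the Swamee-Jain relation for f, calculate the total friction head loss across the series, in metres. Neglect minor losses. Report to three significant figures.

H ≈ 13.2 m

Pipe 1: V = 1.692 m/s, Re = 4.12×10^5, ε/D = 1.43×10^-4, f = 0.01526, h_1 = f(L/D)V²/2g = 11.06 m
Pipe 2: V = 0.8896 m/s, Re = 2.99×10^5, ε/D = 3.00×10^-4, f = 0.01707, h_2 = f(L/D)V²/2g = 2.163 m
Series → Q common, losses add: H = Σh = 13.22 m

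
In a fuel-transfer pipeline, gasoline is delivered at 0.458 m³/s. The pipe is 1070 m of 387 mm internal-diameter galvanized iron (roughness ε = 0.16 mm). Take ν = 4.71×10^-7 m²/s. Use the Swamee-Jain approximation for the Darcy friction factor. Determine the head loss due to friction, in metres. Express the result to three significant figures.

h_f ≈ 34.7 m

V = 4Q/(πD²) = 4·0.458/(π·0.387²) = 3.894 m/s
Re = VD/ν = 3.894·0.387/4.71×10^-7 = 3.20×10^6 → turbulent
ε/D = 0.16/387 = 4.13×10^-4
Swamee-Jain: f = 0.01626
h_f = f(L/D)V²/(2g) = 0.01626·(1070/0.387)·3.894²/(2·9.81) = 34.73 m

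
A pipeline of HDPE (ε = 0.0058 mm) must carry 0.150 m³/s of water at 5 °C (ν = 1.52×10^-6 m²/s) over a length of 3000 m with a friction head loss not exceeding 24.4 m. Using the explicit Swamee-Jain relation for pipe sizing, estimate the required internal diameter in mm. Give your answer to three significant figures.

Swamee-Jain (Type III): D = 0.66·[ε^1.25·(LQ²/(gh_f))^4.75 + ν·Q^9.4·(L/(gh_f))^5.2]^0.04
LQ²/(gh_f) = 0.2820; L/(gh_f) = 12.53
Term 1 = ε^1.25·(…)^4.75 = 6.97×10^-10; Term 2 = ν·Q^9.4·(…)^5.2 = 1.40×10^-8
D = 0.66·(6.97×10^-10 + 1.40×10^-8)^0.04 = 0.3208 m = 321 mm
Check: V = 1.86 m/s, Re = 3.92×10^5, f = 0.01393, h_f = 22.9 m ≈ 24.4 m ✓

D ≈ 321 mm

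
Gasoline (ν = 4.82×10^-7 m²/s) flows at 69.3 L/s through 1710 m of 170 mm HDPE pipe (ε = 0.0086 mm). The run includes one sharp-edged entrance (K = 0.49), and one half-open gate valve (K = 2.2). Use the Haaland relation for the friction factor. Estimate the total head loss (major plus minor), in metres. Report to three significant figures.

H_L ≈ 60.7 m

V = 4Q/(πD²) = 3.053 m/s; V²/2g = 0.4751 m
Re = 1.08×10^6, ε/D = 5.06×10^-5 → f = 0.01243 (Haaland)
Major: h_f = f(L/D)·V²/2g = 0.01243·10059·0.4751 = 59.40 m
Minor: ΣK = 2.69; h_m = ΣK·V²/2g = 1.278 m
Total H_L = 59.40 + 1.278 = 60.68 m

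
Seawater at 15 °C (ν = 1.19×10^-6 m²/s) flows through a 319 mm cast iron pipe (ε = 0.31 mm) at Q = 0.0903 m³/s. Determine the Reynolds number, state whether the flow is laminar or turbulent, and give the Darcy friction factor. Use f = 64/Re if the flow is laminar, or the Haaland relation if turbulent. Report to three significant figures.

Re ≈ 3.03×10^5; turbulent; f ≈ 0.0204

V = 4Q/(πD²) = 1.130 m/s
Re = VD/ν = 1.130·0.319/1.19×10^-6 = 3.03×10^5
Re > 4000 → turbulent; ε/D = 9.72×10^-4
Haaland: f = 0.02040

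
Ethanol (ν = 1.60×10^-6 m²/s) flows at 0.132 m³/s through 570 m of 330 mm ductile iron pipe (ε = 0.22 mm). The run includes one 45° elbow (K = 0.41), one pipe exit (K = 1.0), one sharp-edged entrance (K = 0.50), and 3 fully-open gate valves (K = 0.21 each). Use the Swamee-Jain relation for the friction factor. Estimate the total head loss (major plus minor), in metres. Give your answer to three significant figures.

H_L ≈ 4.33 m

V = 4Q/(πD²) = 1.543 m/s; V²/2g = 0.1214 m
Re = 3.18×10^5, ε/D = 6.67×10^-4 → f = 0.01916 (Swamee-Jain)
Major: h_f = f(L/D)·V²/2g = 0.01916·1727·0.1214 = 4.018 m
Minor: ΣK = 2.54; h_m = ΣK·V²/2g = 0.3084 m
Total H_L = 4.018 + 0.3084 = 4.326 m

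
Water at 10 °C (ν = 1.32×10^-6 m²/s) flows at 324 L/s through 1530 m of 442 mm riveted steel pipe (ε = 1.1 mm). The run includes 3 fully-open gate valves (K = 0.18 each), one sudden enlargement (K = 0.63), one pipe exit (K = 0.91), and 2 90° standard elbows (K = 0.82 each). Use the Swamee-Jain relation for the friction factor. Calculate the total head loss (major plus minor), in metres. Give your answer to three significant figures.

H_L ≈ 20.6 m

V = 4Q/(πD²) = 2.112 m/s; V²/2g = 0.2273 m
Re = 7.07×10^5, ε/D = 0.00249 → f = 0.02515 (Swamee-Jain)
Major: h_f = f(L/D)·V²/2g = 0.02515·3462·0.2273 = 19.79 m
Minor: ΣK = 3.72; h_m = ΣK·V²/2g = 0.8454 m
Total H_L = 19.79 + 0.8454 = 20.63 m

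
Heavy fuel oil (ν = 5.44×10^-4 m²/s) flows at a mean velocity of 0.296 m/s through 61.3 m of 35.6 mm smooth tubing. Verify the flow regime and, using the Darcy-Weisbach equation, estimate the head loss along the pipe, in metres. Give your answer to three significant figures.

h_f ≈ 25.4 m

Re = VD/ν = 0.296·0.03560/5.44×10^-4 = 19.4 → laminar (Re < 2300)
f = 64/Re = 3.304
h_f = f(L/D)V²/(2g) = 3.304·(61.3/0.03560)·0.296²/(2·9.81) = 25.41 m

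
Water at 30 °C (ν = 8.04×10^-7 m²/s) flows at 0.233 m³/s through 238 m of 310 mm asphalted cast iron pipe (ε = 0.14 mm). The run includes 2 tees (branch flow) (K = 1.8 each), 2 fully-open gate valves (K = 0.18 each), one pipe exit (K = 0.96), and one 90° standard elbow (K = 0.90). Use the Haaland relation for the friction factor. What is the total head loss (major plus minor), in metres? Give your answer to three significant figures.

H_L ≈ 9.08 m

V = 4Q/(πD²) = 3.087 m/s; V²/2g = 0.4857 m
Re = 1.19×10^6, ε/D = 4.52×10^-4 → f = 0.01676 (Haaland)
Major: h_f = f(L/D)·V²/2g = 0.01676·767.7·0.4857 = 6.249 m
Minor: ΣK = 5.82; h_m = ΣK·V²/2g = 2.827 m
Total H_L = 6.249 + 2.827 = 9.076 m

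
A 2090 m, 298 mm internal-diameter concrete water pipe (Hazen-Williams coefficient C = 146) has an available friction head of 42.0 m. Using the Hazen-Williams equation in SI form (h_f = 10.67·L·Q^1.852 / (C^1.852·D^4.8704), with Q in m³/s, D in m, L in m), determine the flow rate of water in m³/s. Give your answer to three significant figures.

Q ≈ 0.204 m³/s

Rearranging: Q = [h_f·C^1.852·D^4.8704 / (10.67·L)]^(1/1.852)
Q = [42.0·146^1.852·0.298^4.8704 / (10.67·2090)]^0.540 = 0.2043 m³/s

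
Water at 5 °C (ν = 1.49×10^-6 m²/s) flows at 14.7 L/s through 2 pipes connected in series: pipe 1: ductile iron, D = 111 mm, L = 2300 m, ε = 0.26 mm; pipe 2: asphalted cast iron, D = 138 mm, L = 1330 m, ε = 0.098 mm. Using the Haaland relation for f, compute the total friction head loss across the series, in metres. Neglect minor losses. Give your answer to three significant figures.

H ≈ 72.7 m

Pipe 1: V = 1.519 m/s, Re = 1.13×10^5, ε/D = 0.00234, f = 0.02570, h_1 = f(L/D)V²/2g = 62.64 m
Pipe 2: V = 0.9828 m/s, Re = 9.10×10^4, ε/D = 7.10×10^-4, f = 0.02113, h_2 = f(L/D)V²/2g = 10.03 m
Series → Q common, losses add: H = Σh = 72.66 m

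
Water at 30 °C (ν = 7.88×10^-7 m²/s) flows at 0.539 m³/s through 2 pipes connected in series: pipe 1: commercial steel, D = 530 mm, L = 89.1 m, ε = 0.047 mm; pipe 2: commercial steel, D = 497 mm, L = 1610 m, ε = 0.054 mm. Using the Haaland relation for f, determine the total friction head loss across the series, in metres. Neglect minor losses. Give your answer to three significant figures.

Pipe 1: V = 2.443 m/s, Re = 1.64×10^6, ε/D = 8.87×10^-5, f = 0.01268, h_1 = f(L/D)V²/2g = 0.6484 m
Pipe 2: V = 2.778 m/s, Re = 1.75×10^6, ε/D = 1.09×10^-4, f = 0.01297, h_2 = f(L/D)V²/2g = 16.53 m
Series → Q common, losses add: H = Σh = 17.18 m

H ≈ 17.2 m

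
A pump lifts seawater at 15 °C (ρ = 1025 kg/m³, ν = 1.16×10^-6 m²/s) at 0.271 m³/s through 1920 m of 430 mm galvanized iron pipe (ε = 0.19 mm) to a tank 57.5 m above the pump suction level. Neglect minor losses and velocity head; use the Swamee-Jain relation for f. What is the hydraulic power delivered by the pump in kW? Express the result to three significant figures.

V = 4Q/(πD²) = 1.866 m/s; Re = 6.92×10^5; ε/D = 4.42×10^-4; f = 0.01713
h_f = f(L/D)V²/2g = 13.58 m
Total head H = z + h_f = 57.5 + 13.58 = 71.08 m
P_hyd = ρgQH = 1025·9.81·0.271·71.08 = 193.7 kW

P_hyd ≈ 194 kW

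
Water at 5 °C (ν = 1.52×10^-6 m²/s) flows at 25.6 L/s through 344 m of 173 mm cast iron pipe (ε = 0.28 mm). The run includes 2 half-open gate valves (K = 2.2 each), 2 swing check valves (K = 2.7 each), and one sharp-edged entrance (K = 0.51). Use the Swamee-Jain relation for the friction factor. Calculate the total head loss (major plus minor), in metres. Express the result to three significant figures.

V = 4Q/(πD²) = 1.089 m/s; V²/2g = 0.06045 m
Re = 1.24×10^5, ε/D = 0.00162 → f = 0.02394 (Swamee-Jain)
Major: h_f = f(L/D)·V²/2g = 0.02394·1988·0.06045 = 2.878 m
Minor: ΣK = 10.3; h_m = ΣK·V²/2g = 0.6233 m
Total H_L = 2.878 + 0.6233 = 3.501 m

H_L ≈ 3.50 m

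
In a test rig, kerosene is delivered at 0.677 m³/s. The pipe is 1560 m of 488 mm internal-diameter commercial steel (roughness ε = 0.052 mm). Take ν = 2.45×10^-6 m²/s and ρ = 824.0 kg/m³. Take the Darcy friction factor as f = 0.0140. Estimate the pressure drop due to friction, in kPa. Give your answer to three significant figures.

V = 4Q/(πD²) = 4·0.677/(π·0.488²) = 3.620 m/s
h_f = f(L/D)V²/(2g) = 0.01400·(1560/0.488)·3.620²/(2·9.81) = 29.88 m
Δp = ρg·h_f = 824.0·9.81·29.88 = 241.6 kPa

Δp ≈ 242 kPa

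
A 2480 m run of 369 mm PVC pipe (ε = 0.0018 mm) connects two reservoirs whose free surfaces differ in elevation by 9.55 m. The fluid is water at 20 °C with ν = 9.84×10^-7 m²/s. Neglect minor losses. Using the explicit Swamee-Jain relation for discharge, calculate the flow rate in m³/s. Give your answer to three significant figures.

Q ≈ 0.157 m³/s

Swamee-Jain (Type II): Q = -0.965·√(gD⁵h_f/L)·ln[ε/(3.7D) + √(3.17ν²L/(gD³h_f))]
√(gD⁵h_f/L) = √(9.81·0.369⁵·9.55/2480) = 0.01608
ε/(3.7D) = 1.32×10^-6; √(3.17ν²L/(gD³h_f)) = 4.02×10^-5
Q = -0.965·0.01608·ln(4.153×10^-5) = 0.1565 m³/s
Check: V = 1.46 m/s, Re = 5.49×10^5, f = 0.01296, h_f = 9.51 m ≈ 9.55 m ✓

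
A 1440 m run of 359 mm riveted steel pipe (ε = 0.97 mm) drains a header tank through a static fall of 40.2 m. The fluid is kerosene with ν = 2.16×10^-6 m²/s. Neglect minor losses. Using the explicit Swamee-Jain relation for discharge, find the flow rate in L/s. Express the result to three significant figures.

Q ≈ 280 L/s

Swamee-Jain (Type II): Q = -0.965·√(gD⁵h_f/L)·ln[ε/(3.7D) + √(3.17ν²L/(gD³h_f))]
√(gD⁵h_f/L) = √(9.81·0.359⁵·40.2/1440) = 0.04041
ε/(3.7D) = 7.30×10^-4; √(3.17ν²L/(gD³h_f)) = 3.42×10^-5
Q = -0.965·0.04041·ln(7.644×10^-4) = 0.2799 m³/s
Check: V = 2.76 m/s, Re = 4.60×10^5, f = 0.02585, h_f = 40.4 m ≈ 40.2 m ✓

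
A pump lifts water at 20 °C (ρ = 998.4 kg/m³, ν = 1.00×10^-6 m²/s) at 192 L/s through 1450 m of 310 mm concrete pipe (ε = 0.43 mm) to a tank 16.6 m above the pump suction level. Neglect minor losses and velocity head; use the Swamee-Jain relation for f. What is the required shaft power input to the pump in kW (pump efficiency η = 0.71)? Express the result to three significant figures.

P_shaft ≈ 133 kW

V = 4Q/(πD²) = 2.544 m/s; Re = 7.89×10^5; ε/D = 0.00139; f = 0.02170
h_f = f(L/D)V²/2g = 33.47 m
Total head H = z + h_f = 16.6 + 33.47 = 50.07 m
P_hyd = ρgQH = 998.4·9.81·0.192·50.07 = 94.16 kW
P_shaft = P_hyd/η = 94.16/0.71 = 132.6 kW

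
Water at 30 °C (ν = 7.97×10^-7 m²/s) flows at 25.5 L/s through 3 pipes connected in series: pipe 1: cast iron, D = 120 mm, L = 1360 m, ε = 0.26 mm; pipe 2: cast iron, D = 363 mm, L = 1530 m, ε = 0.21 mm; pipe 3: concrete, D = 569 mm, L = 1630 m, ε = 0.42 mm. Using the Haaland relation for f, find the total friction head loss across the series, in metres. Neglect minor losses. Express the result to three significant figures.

Pipe 1: V = 2.255 m/s, Re = 3.39×10^5, ε/D = 0.00217, f = 0.02442, h_1 = f(L/D)V²/2g = 71.71 m
Pipe 2: V = 0.2464 m/s, Re = 1.12×10^5, ε/D = 5.79×10^-4, f = 0.02012, h_2 = f(L/D)V²/2g = 0.2624 m
Pipe 3: V = 0.1003 m/s, Re = 7.16×10^4, ε/D = 7.38×10^-4, f = 0.02185, h_3 = f(L/D)V²/2g = 0.03209 m
Series → Q common, losses add: H = Σh = 72.01 m

H ≈ 72.0 m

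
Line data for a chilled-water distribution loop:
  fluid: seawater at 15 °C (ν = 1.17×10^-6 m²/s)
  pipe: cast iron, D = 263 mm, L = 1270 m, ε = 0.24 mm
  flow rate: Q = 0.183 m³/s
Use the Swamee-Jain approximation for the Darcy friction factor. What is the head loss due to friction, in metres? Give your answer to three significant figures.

h_f ≈ 55.1 m

V = 4Q/(πD²) = 4·0.183/(π·0.263²) = 3.369 m/s
Re = VD/ν = 3.369·0.263/1.17×10^-6 = 7.57×10^5 → turbulent
ε/D = 0.24/263 = 9.13×10^-4
Swamee-Jain: f = 0.01974
h_f = f(L/D)V²/(2g) = 0.01974·(1270/0.263)·3.369²/(2·9.81) = 55.12 m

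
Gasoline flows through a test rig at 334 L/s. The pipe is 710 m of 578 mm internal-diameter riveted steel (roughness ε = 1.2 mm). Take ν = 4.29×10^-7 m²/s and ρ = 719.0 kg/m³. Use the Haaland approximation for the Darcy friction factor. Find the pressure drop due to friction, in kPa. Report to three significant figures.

V = 4Q/(πD²) = 4·0.334/(π·0.578²) = 1.273 m/s
Re = VD/ν = 1.273·0.578/4.29×10^-7 = 1.72×10^6 → turbulent
ε/D = 1.2/578 = 0.00208
Haaland: f = 0.02379
h_f = f(L/D)V²/(2g) = 0.02379·(710/0.578)·1.273²/(2·9.81) = 2.414 m
Δp = ρg·h_f = 719.0·9.81·2.414 = 17.03 kPa

Δp ≈ 17.0 kPa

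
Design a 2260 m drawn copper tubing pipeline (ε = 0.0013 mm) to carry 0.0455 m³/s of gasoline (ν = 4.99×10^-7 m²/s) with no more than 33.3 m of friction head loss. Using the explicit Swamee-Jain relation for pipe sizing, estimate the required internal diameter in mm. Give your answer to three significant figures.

D ≈ 173 mm

Swamee-Jain (Type III): D = 0.66·[ε^1.25·(LQ²/(gh_f))^4.75 + ν·Q^9.4·(L/(gh_f))^5.2]^0.04
LQ²/(gh_f) = 0.01432; L/(gh_f) = 6.918
Term 1 = ε^1.25·(…)^4.75 = 7.65×10^-17; Term 2 = ν·Q^9.4·(…)^5.2 = 2.83×10^-15
D = 0.66·(7.65×10^-17 + 2.83×10^-15)^0.04 = 0.1730 m = 173 mm
Check: V = 1.94 m/s, Re = 6.71×10^5, f = 0.01257, h_f = 31.4 m ≈ 33.3 m ✓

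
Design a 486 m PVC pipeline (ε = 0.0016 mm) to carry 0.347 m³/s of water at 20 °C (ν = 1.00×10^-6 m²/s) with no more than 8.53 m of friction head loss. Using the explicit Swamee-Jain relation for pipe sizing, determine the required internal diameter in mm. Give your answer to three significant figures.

Swamee-Jain (Type III): D = 0.66·[ε^1.25·(LQ²/(gh_f))^4.75 + ν·Q^9.4·(L/(gh_f))^5.2]^0.04
LQ²/(gh_f) = 0.6993; L/(gh_f) = 5.808
Term 1 = ε^1.25·(…)^4.75 = 1.04×10^-8; Term 2 = ν·Q^9.4·(…)^5.2 = 4.49×10^-7
D = 0.66·(1.04×10^-8 + 4.49×10^-7)^0.04 = 0.3681 m = 368 mm
Check: V = 3.26 m/s, Re = 1.20×10^6, f = 0.01138, h_f = 8.14 m ≈ 8.53 m ✓

D ≈ 368 mm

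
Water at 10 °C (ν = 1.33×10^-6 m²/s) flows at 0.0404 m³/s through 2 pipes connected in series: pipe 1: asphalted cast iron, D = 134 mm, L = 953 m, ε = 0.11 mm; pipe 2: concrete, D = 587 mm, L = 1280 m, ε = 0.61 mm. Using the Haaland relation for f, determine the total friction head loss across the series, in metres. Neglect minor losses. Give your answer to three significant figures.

Pipe 1: V = 2.865 m/s, Re = 2.89×10^5, ε/D = 8.21×10^-4, f = 0.01977, h_1 = f(L/D)V²/2g = 58.80 m
Pipe 2: V = 0.1493 m/s, Re = 6.59×10^4, ε/D = 0.00104, f = 0.02305, h_2 = f(L/D)V²/2g = 0.05708 m
Series → Q common, losses add: H = Σh = 58.86 m

H ≈ 58.9 m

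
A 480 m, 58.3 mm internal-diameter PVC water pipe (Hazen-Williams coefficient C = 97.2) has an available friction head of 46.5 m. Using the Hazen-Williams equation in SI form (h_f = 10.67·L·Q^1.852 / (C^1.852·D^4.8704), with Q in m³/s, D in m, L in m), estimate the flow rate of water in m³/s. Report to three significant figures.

Q ≈ 0.00436 m³/s

Rearranging: Q = [h_f·C^1.852·D^4.8704 / (10.67·L)]^(1/1.852)
Q = [46.5·97.2^1.852·0.0583^4.8704 / (10.67·480)]^0.540 = 0.004356 m³/s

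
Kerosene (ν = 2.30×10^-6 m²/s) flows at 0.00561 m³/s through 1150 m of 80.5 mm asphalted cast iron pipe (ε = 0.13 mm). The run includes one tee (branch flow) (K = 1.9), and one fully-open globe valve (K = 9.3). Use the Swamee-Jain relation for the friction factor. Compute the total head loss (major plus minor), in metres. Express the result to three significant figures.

H_L ≈ 24.3 m

V = 4Q/(πD²) = 1.102 m/s; V²/2g = 0.06192 m
Re = 3.86×10^4, ε/D = 0.00161 → f = 0.02664 (Swamee-Jain)
Major: h_f = f(L/D)·V²/2g = 0.02664·14286·0.06192 = 23.57 m
Minor: ΣK = 11.2; h_m = ΣK·V²/2g = 0.6936 m
Total H_L = 23.57 + 0.6936 = 24.26 m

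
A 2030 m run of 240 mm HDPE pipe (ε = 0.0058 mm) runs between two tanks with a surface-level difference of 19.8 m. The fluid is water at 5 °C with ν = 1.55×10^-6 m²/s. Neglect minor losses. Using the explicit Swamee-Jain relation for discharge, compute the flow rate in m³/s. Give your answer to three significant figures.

Swamee-Jain (Type II): Q = -0.965·√(gD⁵h_f/L)·ln[ε/(3.7D) + √(3.17ν²L/(gD³h_f))]
√(gD⁵h_f/L) = √(9.81·0.240⁵·19.8/2030) = 0.008729
ε/(3.7D) = 6.53×10^-6; √(3.17ν²L/(gD³h_f)) = 7.59×10^-5
Q = -0.965·0.008729·ln(8.241×10^-5) = 0.07921 m³/s
Check: V = 1.75 m/s, Re = 2.71×10^5, f = 0.01491, h_f = 19.7 m ≈ 19.8 m ✓

Q ≈ 0.0792 m³/s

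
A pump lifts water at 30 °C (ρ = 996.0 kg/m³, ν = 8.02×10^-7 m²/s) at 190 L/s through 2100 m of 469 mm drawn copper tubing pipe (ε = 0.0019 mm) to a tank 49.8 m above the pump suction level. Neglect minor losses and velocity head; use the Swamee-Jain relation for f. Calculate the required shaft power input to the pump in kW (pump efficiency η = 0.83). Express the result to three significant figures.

V = 4Q/(πD²) = 1.100 m/s; Re = 6.43×10^5; ε/D = 4.05×10^-6; f = 0.01260
h_f = f(L/D)V²/2g = 3.477 m
Total head H = z + h_f = 49.8 + 3.477 = 53.28 m
P_hyd = ρgQH = 996.0·9.81·0.190·53.28 = 98.91 kW
P_shaft = P_hyd/η = 98.91/0.83 = 119.2 kW

P_shaft ≈ 119 kW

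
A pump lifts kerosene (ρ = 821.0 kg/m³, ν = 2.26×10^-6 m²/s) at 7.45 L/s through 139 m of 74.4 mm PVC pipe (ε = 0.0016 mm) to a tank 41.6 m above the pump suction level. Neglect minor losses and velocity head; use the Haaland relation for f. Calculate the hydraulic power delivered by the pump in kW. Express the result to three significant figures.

V = 4Q/(πD²) = 1.714 m/s; Re = 5.64×10^4; ε/D = 2.15×10^-5; f = 0.02022
h_f = f(L/D)V²/2g = 5.654 m
Total head H = z + h_f = 41.6 + 5.654 = 47.25 m
P_hyd = ρgQH = 821.0·9.81·0.00745·47.25 = 2.835 kW

P_hyd ≈ 2.84 kW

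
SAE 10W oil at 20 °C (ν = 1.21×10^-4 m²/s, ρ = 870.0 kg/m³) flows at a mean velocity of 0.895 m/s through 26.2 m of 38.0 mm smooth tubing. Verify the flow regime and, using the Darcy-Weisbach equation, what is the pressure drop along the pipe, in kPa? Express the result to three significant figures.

Δp ≈ 54.7 kPa

Re = VD/ν = 0.895·0.03800/1.21×10^-4 = 281 → laminar (Re < 2300)
f = 64/Re = 0.2277
h_f = f(L/D)V²/(2g) = 0.2277·(26.2/0.03800)·0.895²/(2·9.81) = 6.409 m
Δp = ρg·h_f = 870.0·9.81·6.409 = 54.70 kPa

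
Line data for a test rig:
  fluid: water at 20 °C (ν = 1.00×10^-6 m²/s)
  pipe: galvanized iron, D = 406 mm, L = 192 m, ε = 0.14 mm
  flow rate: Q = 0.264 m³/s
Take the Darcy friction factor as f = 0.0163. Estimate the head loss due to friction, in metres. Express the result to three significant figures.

V = 4Q/(πD²) = 4·0.264/(π·0.406²) = 2.039 m/s
h_f = f(L/D)V²/(2g) = 0.01630·(192/0.406)·2.039²/(2·9.81) = 1.634 m

h_f ≈ 1.63 m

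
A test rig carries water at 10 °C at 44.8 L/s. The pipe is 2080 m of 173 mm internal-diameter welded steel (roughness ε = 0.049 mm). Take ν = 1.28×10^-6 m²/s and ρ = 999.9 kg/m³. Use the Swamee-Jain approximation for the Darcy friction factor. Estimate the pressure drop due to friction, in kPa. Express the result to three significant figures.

Δp ≈ 376 kPa

V = 4Q/(πD²) = 4·0.0448/(π·0.173²) = 1.906 m/s
Re = VD/ν = 1.906·0.173/1.28×10^-6 = 2.58×10^5 → turbulent
ε/D = 0.049/173 = 2.83×10^-4
Swamee-Jain: f = 0.01720
h_f = f(L/D)V²/(2g) = 0.01720·(2080/0.173)·1.906²/(2·9.81) = 38.29 m
Δp = ρg·h_f = 999.9·9.81·38.29 = 375.5 kPa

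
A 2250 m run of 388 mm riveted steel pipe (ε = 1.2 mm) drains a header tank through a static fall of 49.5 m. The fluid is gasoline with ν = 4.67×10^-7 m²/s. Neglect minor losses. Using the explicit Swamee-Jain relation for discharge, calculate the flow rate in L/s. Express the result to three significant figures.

Q ≈ 298 L/s

Swamee-Jain (Type II): Q = -0.965·√(gD⁵h_f/L)·ln[ε/(3.7D) + √(3.17ν²L/(gD³h_f))]
√(gD⁵h_f/L) = √(9.81·0.388⁵·49.5/2250) = 0.04356
ε/(3.7D) = 8.36×10^-4; √(3.17ν²L/(gD³h_f)) = 7.41×10^-6
Q = -0.965·0.04356·ln(8.433×10^-4) = 0.2976 m³/s
Check: V = 2.52 m/s, Re = 2.09×10^6, f = 0.02649, h_f = 49.6 m ≈ 49.5 m ✓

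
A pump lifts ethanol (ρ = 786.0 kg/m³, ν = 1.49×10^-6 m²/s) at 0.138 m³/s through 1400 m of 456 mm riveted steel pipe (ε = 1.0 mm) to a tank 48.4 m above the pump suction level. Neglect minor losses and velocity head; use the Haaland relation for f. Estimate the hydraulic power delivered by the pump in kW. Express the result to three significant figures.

V = 4Q/(πD²) = 0.8450 m/s; Re = 2.59×10^5; ε/D = 0.00219; f = 0.02463
h_f = f(L/D)V²/2g = 2.752 m
Total head H = z + h_f = 48.4 + 2.752 = 51.15 m
P_hyd = ρgQH = 786.0·9.81·0.138·51.15 = 54.43 kW

P_hyd ≈ 54.4 kW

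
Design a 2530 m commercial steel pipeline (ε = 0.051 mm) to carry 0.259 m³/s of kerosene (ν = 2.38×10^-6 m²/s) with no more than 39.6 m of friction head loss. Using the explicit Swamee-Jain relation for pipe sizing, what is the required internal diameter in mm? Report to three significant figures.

Swamee-Jain (Type III): D = 0.66·[ε^1.25·(LQ²/(gh_f))^4.75 + ν·Q^9.4·(L/(gh_f))^5.2]^0.04
LQ²/(gh_f) = 0.4369; L/(gh_f) = 6.513
Term 1 = ε^1.25·(…)^4.75 = 8.44×10^-8; Term 2 = ν·Q^9.4·(…)^5.2 = 1.24×10^-7
D = 0.66·(8.44×10^-8 + 1.24×10^-7)^0.04 = 0.3567 m = 357 mm
Check: V = 2.59 m/s, Re = 3.88×10^5, f = 0.01535, h_f = 37.3 m ≈ 39.6 m ✓

D ≈ 357 mm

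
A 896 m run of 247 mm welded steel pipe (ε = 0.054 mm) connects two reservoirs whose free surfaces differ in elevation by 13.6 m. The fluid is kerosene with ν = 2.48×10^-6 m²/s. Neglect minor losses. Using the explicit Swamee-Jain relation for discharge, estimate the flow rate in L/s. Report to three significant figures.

Swamee-Jain (Type II): Q = -0.965·√(gD⁵h_f/L)·ln[ε/(3.7D) + √(3.17ν²L/(gD³h_f))]
√(gD⁵h_f/L) = √(9.81·0.247⁵·13.6/896) = 0.01170
ε/(3.7D) = 5.91×10^-5; √(3.17ν²L/(gD³h_f)) = 9.32×10^-5
Q = -0.965·0.01170·ln(1.523×10^-4) = 0.09924 m³/s
Check: V = 2.07 m/s, Re = 2.06×10^5, f = 0.01719, h_f = 13.6 m ≈ 13.6 m ✓

Q ≈ 99.2 L/s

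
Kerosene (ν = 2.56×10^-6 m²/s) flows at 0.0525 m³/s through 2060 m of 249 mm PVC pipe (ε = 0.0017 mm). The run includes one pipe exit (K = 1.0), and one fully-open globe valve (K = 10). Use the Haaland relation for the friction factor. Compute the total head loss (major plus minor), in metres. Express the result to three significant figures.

V = 4Q/(πD²) = 1.078 m/s; V²/2g = 0.05924 m
Re = 1.05×10^5, ε/D = 6.83×10^-6 → f = 0.01767 (Haaland)
Major: h_f = f(L/D)·V²/2g = 0.01767·8273·0.05924 = 8.662 m
Minor: ΣK = 11.0; h_m = ΣK·V²/2g = 0.6517 m
Total H_L = 8.662 + 0.6517 = 9.314 m

H_L ≈ 9.31 m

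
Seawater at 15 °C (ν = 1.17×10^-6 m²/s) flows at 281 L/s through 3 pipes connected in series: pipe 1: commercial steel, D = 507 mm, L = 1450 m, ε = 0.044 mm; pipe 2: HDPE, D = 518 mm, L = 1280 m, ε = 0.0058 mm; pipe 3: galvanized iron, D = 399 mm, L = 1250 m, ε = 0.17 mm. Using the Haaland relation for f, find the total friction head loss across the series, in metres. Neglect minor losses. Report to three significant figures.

H ≈ 20.3 m

Pipe 1: V = 1.392 m/s, Re = 6.03×10^5, ε/D = 8.68×10^-5, f = 0.01381, h_1 = f(L/D)V²/2g = 3.899 m
Pipe 2: V = 1.333 m/s, Re = 5.90×10^5, ε/D = 1.12×10^-5, f = 0.01283, h_2 = f(L/D)V²/2g = 2.872 m
Pipe 3: V = 2.247 m/s, Re = 7.66×10^5, ε/D = 4.26×10^-4, f = 0.01678, h_3 = f(L/D)V²/2g = 13.53 m
Series → Q common, losses add: H = Σh = 20.31 m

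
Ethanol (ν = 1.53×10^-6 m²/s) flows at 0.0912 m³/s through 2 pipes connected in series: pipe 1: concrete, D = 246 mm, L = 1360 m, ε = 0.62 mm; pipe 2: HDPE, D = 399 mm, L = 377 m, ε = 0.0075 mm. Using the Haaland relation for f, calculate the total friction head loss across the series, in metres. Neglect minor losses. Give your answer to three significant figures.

Pipe 1: V = 1.919 m/s, Re = 3.09×10^5, ε/D = 0.00252, f = 0.02542, h_1 = f(L/D)V²/2g = 26.37 m
Pipe 2: V = 0.7294 m/s, Re = 1.90×10^5, ε/D = 1.88×10^-5, f = 0.01576, h_2 = f(L/D)V²/2g = 0.4039 m
Series → Q common, losses add: H = Σh = 26.78 m

H ≈ 26.8 m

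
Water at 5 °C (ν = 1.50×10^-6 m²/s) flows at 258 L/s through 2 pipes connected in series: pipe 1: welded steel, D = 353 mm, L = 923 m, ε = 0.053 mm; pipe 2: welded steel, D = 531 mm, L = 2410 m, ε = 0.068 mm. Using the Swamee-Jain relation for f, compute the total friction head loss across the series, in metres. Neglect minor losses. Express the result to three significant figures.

H ≈ 18.4 m

Pipe 1: V = 2.636 m/s, Re = 6.20×10^5, ε/D = 1.50×10^-4, f = 0.01472, h_1 = f(L/D)V²/2g = 13.63 m
Pipe 2: V = 1.165 m/s, Re = 4.12×10^5, ε/D = 1.28×10^-4, f = 0.01510, h_2 = f(L/D)V²/2g = 4.741 m
Series → Q common, losses add: H = Σh = 18.38 m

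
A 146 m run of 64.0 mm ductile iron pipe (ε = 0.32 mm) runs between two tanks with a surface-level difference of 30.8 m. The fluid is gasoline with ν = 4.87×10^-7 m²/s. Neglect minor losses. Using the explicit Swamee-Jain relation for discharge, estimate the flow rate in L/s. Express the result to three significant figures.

Swamee-Jain (Type II): Q = -0.965·√(gD⁵h_f/L)·ln[ε/(3.7D) + √(3.17ν²L/(gD³h_f))]
√(gD⁵h_f/L) = √(9.81·0.0640⁵·30.8/146) = 0.001491
ε/(3.7D) = 0.00135; √(3.17ν²L/(gD³h_f)) = 3.72×10^-5
Q = -0.965·0.001491·ln(0.001389) = 0.009465 m³/s
Check: V = 2.94 m/s, Re = 3.87×10^5, f = 0.03073, h_f = 30.9 m ≈ 30.8 m ✓

Q ≈ 9.46 L/s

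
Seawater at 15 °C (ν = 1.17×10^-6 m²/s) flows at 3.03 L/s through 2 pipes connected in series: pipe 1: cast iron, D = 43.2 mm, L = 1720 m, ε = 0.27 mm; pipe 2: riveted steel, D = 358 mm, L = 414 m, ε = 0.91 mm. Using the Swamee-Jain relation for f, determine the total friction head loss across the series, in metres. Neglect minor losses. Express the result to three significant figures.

Pipe 1: V = 2.067 m/s, Re = 7.63×10^4, ε/D = 0.00625, f = 0.03388, h_1 = f(L/D)V²/2g = 293.8 m
Pipe 2: V = 0.03010 m/s, Re = 9210, ε/D = 0.00254, f = 0.03560, h_2 = f(L/D)V²/2g = 0.001901 m
Series → Q common, losses add: H = Σh = 293.8 m

H ≈ 294 m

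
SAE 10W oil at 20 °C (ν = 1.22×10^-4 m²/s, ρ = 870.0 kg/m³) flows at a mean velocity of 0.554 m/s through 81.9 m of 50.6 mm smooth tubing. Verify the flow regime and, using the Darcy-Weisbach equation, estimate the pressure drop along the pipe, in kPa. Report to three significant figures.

Δp ≈ 60.2 kPa

Re = VD/ν = 0.554·0.05060/1.22×10^-4 = 230 → laminar (Re < 2300)
f = 64/Re = 0.2785
h_f = f(L/D)V²/(2g) = 0.2785·(81.9/0.05060)·0.554²/(2·9.81) = 7.052 m
Δp = ρg·h_f = 870.0·9.81·7.052 = 60.19 kPa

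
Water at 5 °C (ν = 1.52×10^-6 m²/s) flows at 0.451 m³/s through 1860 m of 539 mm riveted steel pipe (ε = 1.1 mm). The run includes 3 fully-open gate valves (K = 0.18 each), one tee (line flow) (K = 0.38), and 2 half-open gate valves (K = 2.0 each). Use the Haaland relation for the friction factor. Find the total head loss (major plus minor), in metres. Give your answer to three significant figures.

V = 4Q/(πD²) = 1.977 m/s; V²/2g = 0.1991 m
Re = 7.01×10^5, ε/D = 0.00204 → f = 0.02382 (Haaland)
Major: h_f = f(L/D)·V²/2g = 0.02382·3451·0.1991 = 16.37 m
Minor: ΣK = 4.92; h_m = ΣK·V²/2g = 0.9797 m
Total H_L = 16.37 + 0.9797 = 17.35 m

H_L ≈ 17.3 m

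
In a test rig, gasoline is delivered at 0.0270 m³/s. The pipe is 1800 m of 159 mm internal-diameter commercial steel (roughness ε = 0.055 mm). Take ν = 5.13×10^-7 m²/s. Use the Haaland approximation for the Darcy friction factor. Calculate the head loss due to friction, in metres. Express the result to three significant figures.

h_f ≈ 17.8 m

V = 4Q/(πD²) = 4·0.0270/(π·0.159²) = 1.360 m/s
Re = VD/ν = 1.360·0.159/5.13×10^-7 = 4.21×10^5 → turbulent
ε/D = 0.055/159 = 3.46×10^-4
Haaland: f = 0.01669
h_f = f(L/D)V²/(2g) = 0.01669·(1800/0.159)·1.360²/(2·9.81) = 17.81 m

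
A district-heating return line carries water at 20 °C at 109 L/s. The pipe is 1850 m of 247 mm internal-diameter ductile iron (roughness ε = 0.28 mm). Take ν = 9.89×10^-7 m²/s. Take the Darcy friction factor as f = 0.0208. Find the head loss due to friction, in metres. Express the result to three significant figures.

V = 4Q/(πD²) = 4·0.109/(π·0.247²) = 2.275 m/s
h_f = f(L/D)V²/(2g) = 0.02080·(1850/0.247)·2.275²/(2·9.81) = 41.09 m

h_f ≈ 41.1 m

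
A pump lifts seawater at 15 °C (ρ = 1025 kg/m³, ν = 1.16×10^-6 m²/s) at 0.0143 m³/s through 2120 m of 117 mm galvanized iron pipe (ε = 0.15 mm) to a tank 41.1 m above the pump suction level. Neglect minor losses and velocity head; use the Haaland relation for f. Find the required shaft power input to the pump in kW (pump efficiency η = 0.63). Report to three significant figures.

P_shaft ≈ 17.7 kW

V = 4Q/(πD²) = 1.330 m/s; Re = 1.34×10^5; ε/D = 0.00128; f = 0.02244
h_f = f(L/D)V²/2g = 36.67 m
Total head H = z + h_f = 41.1 + 36.67 = 77.77 m
P_hyd = ρgQH = 1025·9.81·0.0143·77.77 = 11.18 kW
P_shaft = P_hyd/η = 11.18/0.63 = 17.75 kW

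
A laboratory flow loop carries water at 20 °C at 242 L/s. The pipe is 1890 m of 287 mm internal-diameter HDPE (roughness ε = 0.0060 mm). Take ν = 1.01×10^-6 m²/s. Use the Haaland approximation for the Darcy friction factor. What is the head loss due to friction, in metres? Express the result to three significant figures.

h_f ≈ 55.8 m

V = 4Q/(πD²) = 4·0.242/(π·0.287²) = 3.741 m/s
Re = VD/ν = 3.741·0.287/1.01×10^-6 = 1.06×10^6 → turbulent
ε/D = 0.0060/287 = 2.09×10^-5
Haaland: f = 0.01188
h_f = f(L/D)V²/(2g) = 0.01188·(1890/0.287)·3.741²/(2·9.81) = 55.79 m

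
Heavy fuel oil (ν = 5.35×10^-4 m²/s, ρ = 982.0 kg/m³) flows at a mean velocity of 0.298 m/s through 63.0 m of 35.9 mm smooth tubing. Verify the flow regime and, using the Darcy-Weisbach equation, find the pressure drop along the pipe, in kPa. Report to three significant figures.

Re = VD/ν = 0.298·0.03590/5.35×10^-4 = 20.0 → laminar (Re < 2300)
f = 64/Re = 3.201
h_f = f(L/D)V²/(2g) = 3.201·(63.0/0.03590)·0.298²/(2·9.81) = 25.42 m
Δp = ρg·h_f = 982.0·9.81·25.42 = 244.9 kPa

Δp ≈ 245 kPa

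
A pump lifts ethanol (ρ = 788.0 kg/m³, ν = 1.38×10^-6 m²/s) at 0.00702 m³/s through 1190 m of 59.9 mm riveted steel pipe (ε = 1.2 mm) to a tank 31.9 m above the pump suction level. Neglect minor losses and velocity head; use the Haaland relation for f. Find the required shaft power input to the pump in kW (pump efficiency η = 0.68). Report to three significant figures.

V = 4Q/(πD²) = 2.491 m/s; Re = 1.08×10^5; ε/D = 0.0200; f = 0.04912
h_f = f(L/D)V²/2g = 308.6 m
Total head H = z + h_f = 31.9 + 308.6 = 340.5 m
P_hyd = ρgQH = 788.0·9.81·0.00702·340.5 = 18.48 kW
P_shaft = P_hyd/η = 18.48/0.68 = 27.18 kW

P_shaft ≈ 27.2 kW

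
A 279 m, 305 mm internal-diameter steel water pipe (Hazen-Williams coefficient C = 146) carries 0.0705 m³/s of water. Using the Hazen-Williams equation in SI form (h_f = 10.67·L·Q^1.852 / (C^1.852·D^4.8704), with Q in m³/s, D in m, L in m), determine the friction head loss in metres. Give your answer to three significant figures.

h_f = 10.67·279·0.0705^1.852 / (146^1.852·0.305^4.8704) = 0.6981 m

h_f ≈ 0.698 m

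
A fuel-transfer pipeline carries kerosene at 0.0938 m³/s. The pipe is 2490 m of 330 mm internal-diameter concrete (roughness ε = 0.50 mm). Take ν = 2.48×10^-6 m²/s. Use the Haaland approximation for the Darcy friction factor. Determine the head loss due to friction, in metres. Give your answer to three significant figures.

V = 4Q/(πD²) = 4·0.0938/(π·0.330²) = 1.097 m/s
Re = VD/ν = 1.097·0.330/2.48×10^-6 = 1.46×10^5 → turbulent
ε/D = 0.50/330 = 0.00152
Haaland: f = 0.02309
h_f = f(L/D)V²/(2g) = 0.02309·(2490/0.330)·1.097²/(2·9.81) = 10.68 m

h_f ≈ 10.7 m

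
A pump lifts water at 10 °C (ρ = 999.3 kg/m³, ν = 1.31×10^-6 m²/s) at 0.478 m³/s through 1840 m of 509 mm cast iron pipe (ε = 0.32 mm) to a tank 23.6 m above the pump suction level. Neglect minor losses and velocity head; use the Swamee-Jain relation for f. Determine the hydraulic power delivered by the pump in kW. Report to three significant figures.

V = 4Q/(πD²) = 2.349 m/s; Re = 9.13×10^5; ε/D = 6.29×10^-4; f = 0.01816
h_f = f(L/D)V²/2g = 18.46 m
Total head H = z + h_f = 23.6 + 18.46 = 42.06 m
P_hyd = ρgQH = 999.3·9.81·0.478·42.06 = 197.1 kW

P_hyd ≈ 197 kW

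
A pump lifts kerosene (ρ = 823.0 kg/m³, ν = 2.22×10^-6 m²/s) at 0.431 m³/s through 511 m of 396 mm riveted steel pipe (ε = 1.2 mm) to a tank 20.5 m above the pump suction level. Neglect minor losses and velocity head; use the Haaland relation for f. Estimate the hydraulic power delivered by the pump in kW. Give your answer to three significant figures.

V = 4Q/(πD²) = 3.499 m/s; Re = 6.24×10^5; ε/D = 0.00303; f = 0.02649
h_f = f(L/D)V²/2g = 21.33 m
Total head H = z + h_f = 20.5 + 21.33 = 41.83 m
P_hyd = ρgQH = 823.0·9.81·0.431·41.83 = 145.6 kW

P_hyd ≈ 146 kW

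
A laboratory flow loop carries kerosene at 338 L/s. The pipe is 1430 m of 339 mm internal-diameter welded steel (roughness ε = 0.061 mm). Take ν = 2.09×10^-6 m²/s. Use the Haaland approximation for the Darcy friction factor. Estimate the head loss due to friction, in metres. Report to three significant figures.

V = 4Q/(πD²) = 4·0.338/(π·0.339²) = 3.745 m/s
Re = VD/ν = 3.745·0.339/2.09×10^-6 = 6.07×10^5 → turbulent
ε/D = 0.061/339 = 1.80×10^-4
Haaland: f = 0.01486
h_f = f(L/D)V²/(2g) = 0.01486·(1430/0.339)·3.745²/(2·9.81) = 44.79 m

h_f ≈ 44.8 m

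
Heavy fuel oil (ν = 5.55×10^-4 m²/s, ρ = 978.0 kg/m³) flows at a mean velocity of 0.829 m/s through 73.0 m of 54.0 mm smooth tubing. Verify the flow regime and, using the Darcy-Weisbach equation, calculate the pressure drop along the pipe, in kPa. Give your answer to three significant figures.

Δp ≈ 360 kPa

Re = VD/ν = 0.829·0.05400/5.55×10^-4 = 80.7 → laminar (Re < 2300)
f = 64/Re = 0.7935
h_f = f(L/D)V²/(2g) = 0.7935·(73.0/0.05400)·0.829²/(2·9.81) = 37.57 m
Δp = ρg·h_f = 978.0·9.81·37.57 = 360.5 kPa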